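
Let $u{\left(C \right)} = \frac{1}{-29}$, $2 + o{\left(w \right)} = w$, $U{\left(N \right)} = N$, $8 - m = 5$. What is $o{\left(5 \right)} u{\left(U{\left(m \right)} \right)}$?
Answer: $- \frac{3}{29} \approx -0.10345$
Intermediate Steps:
$m = 3$ ($m = 8 - 5 = 3$)
$o{\left(w \right)} = -2 + w$
$u{\left(C \right)} = - \frac{1}{29}$
$o{\left(5 \right)} u{\left(U{\left(m \right)} \right)} = \left(-2 + 5\right) \left(- \frac{1}{29}\right) = 3 \left(- \frac{1}{29}\right) = - \frac{3}{29}$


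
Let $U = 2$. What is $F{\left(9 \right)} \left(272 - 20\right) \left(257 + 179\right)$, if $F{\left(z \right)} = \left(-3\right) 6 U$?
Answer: $-3955392$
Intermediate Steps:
$F{\left(z \right)} = -36$ ($F{\left(z \right)} = \left(-3\right) 6 \cdot 2 = \left(-18\right) 2 = -36$)
$F{\left(9 \right)} \left(272 - 20\right) \left(257 + 179\right) = - 36 \left(272 - 20\right) \left(257 + 179\right) = - 36 \cdot 252 \cdot 436 = \left(-36\right) 109872 = -3955392$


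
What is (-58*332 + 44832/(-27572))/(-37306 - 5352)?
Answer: 66371408/147020797 ≈ 0.45144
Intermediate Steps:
(-58*332 + 44832/(-27572))/(-37306 - 5352) = (-19256 + 44832*(-1/27572))/(-42658) = (-19256 - 11208/6893)*(-1/42658) = -132742816/6893*(-1/42658) = 66371408/147020797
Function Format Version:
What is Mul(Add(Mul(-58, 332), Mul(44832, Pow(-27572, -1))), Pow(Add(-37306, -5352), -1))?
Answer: Rational(66371408, 147020797) ≈ 0.45144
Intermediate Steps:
Mul(Add(Mul(-58, 332), Mul(44832, Pow(-27572, -1))), Pow(Add(-37306, -5352), -1)) = Mul(Add(-19256, Mul(44832, Rational(-1, 27572))), Pow(-42658, -1)) = Mul(Add(-19256, Rational(-11208, 6893)), Rational(-1, 42658)) = Mul(Rational(-132742816, 6893), Rational(-1, 42658)) = Rational(66371408, 147020797)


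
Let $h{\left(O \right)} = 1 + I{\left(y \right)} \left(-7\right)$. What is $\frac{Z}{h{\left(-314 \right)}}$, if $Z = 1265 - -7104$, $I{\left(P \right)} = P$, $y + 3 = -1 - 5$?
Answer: $\frac{8369}{64} \approx 130.77$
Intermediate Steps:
$y = -9$ ($y = -3 - 6 = -9$)
$h{\left(O \right)} = 64$ ($h{\left(O \right)} = 1 - -63 = 1 + 63 = 64$)
$Z = 8369$ ($Z = 1265 + 7104 = 8369$)
$\frac{Z}{h{\left(-314 \right)}} = \frac{8369}{64}$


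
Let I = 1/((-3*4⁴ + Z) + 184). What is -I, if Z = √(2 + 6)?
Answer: 73/42631 + √2/170524 ≈ 0.0017207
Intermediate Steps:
Z = 2*√2 (Z = √8 = 2*√2 ≈ 2.8284)
I = 1/(-584 + 2*√2) (I = 1/((-3*4⁴ + 2*√2) + 184) = 1/((-3*256 + 2*√2) + 184) = 1/((-768 + 2*√2) + 184) = 1/(-584 + 2*√2) ≈ -0.0017207)
-I = -(-73/42631 - √2/170524) = 73/42631 + √2/170524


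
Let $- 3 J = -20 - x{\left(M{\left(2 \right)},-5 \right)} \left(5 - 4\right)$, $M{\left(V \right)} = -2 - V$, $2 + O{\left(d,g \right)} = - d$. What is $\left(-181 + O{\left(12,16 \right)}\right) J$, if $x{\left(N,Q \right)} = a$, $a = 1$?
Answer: $-1365$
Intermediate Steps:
$O{\left(d,g \right)} = -2 - d$
$x{\left(N,Q \right)} = 1$
$J = 7$ ($J = - \frac{-20 - 1 \left(5 - 4\right)}{3} = - \frac{-20 - 1 \cdot 1}{3} = - \frac{-20 - 1}{3} = \left(- \frac{1}{3}\right) \left(-21\right) = 7$)
$\left(-181 + O{\left(12,16 \right)}\right) J = \left(-181 - 14\right) 7 = \left(-195\right) 7 = -1365$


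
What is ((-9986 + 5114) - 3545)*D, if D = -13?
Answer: 109421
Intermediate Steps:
((-9986 + 5114) - 3545)*D = ((-9986 + 5114) - 3545)*(-13) = (-4872 - 3545)*(-13) = -8417*(-13) = 109421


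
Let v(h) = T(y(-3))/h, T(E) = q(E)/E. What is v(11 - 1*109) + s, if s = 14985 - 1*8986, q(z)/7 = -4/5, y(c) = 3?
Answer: 629897/105 ≈ 5999.0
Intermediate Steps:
q(z) = -28/5 (q(z) = 7*(-4/5) = 7*(-4*⅕) = 7*(-⅘) = -28/5)
T(E) = -28/(5*E)
s = 5999 (s = 14985 - 8986 = 5999)
v(h) = -28/(15*h) (v(h) = (-28/5/3)/h = (-28/5*⅓)/h = -28/(15*h))
v(11 - 1*109) + s = -28/(15*(11 - 1*109)) + 5999 = -28/(15*(11 - 109)) + 5999 = -28/15/(-98) + 5999 = -28/15*(-1/98) + 5999 = 2/105 + 5999 = 629897/105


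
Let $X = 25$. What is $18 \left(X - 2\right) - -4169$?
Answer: $4583$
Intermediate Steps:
$18 \left(X - 2\right) - -4169 = 18 \left(25 - 2\right) - -4169 = 18 \cdot 23 + 4169 = 414 + 4169 = 4583$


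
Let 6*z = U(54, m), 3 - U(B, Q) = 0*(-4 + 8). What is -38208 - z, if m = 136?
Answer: -76417/2 ≈ -38209.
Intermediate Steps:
U(B, Q) = 3 (U(B, Q) = 3 - 0*(-4 + 8) = 3 - 0*4 = 3 - 1*0 = 3 + 0 = 3)
z = 1/2 (z = (1/6)*3 = 1/2 ≈ 0.50000)
-38208 - z = -38208 - 1*1/2 = -38208 - 1/2 = -76417/2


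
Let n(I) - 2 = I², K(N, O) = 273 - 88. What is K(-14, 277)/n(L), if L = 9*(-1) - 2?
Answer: 185/123 ≈ 1.5041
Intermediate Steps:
L = -11 (L = -9 - 2 = -11)
K(N, O) = 185
n(I) = 2 + I²
K(-14, 277)/n(L) = 185/(2 + (-11)²) = 185/(2 + 121) = 185/123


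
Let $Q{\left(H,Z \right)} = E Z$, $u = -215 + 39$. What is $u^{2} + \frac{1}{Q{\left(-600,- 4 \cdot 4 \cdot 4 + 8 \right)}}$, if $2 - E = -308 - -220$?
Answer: $\frac{156119039}{5040} \approx 30976.0$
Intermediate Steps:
$E = 90$ ($E = 2 - \left(-308 - -220\right) = 2 - \left(-308 + 220\right) = 2 - -88 = 2 + 88 = 90$)
$u = -176$
$Q{\left(H,Z \right)} = 90 Z$
$u^{2} + \frac{1}{Q{\left(-600,- 4 \cdot 4 \cdot 4 + 8 \right)}} = \left(-176\right)^{2} + \frac{1}{90 \left(- 4 \cdot 4 \cdot 4 + 8\right)} = 30976 + \frac{1}{90 \left(\left(-4\right) 16 + 8\right)} = 30976 + \frac{1}{90 \left(-64 + 8\right)} = 30976 + \frac{1}{90 \left(-56\right)} = 30976 + \frac{1}{-5040} = 30976 - \frac{1}{5040} = \frac{156119039}{5040}$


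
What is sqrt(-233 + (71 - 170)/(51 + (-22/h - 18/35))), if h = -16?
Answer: I*sqrt(49532771873)/14521 ≈ 15.327*I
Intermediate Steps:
sqrt(-233 + (71 - 170)/(51 + (-22/h - 18/35))) = sqrt(-233 + (71 - 170)/(51 + (-22/(-16) - 18/35))) = sqrt(-233 - 99/(51 + (-22*(-1/16) - 18*1/35))) = sqrt(-233 - 99/(51 + (11/8 - 18/35))) = sqrt(-233 - 99/(51 + 241/280)) = sqrt(-233 - 99/14521/280) = sqrt(-233 - 99*280/14521) = sqrt(-233 - 27720/14521) = sqrt(-3411113/14521) = I*sqrt(49532771873)/14521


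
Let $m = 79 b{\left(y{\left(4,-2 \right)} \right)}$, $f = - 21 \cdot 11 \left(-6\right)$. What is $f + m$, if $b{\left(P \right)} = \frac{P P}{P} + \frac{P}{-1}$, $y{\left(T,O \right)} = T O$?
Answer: $1386$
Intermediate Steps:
$f = 1386$ ($f = \left(-21\right) \left(-66\right) = 1386$)
$y{\left(T,O \right)} = O T$
$b{\left(P \right)} = 0$ ($b{\left(P \right)} = \frac{P^{2}}{P} + P \left(-1\right) = P - P = 0$)
$m = 0$ ($m = 79 \cdot 0 = 0$)
$f + m = 1386 + 0 = 1386$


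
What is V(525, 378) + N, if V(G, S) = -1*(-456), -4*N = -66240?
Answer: 17016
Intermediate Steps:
N = 16560 (N = -1/4*(-66240) = 16560)
V(G, S) = 456
V(525, 378) + N = 456 + 16560 = 17016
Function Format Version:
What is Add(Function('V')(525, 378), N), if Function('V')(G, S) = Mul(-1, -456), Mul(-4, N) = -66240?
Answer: 17016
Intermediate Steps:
N = 16560 (N = Mul(Rational(-1, 4), -66240) = 16560)
Function('V')(G, S) = 456
Add(Function('V')(525, 378), N) = Add(456, 16560) = 17016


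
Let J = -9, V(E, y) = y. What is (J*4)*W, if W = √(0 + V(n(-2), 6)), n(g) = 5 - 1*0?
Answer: -36*√6 ≈ -88.182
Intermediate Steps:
n(g) = 5 (n(g) = 5 + 0 = 5)
W = √6 (W = √(0 + 6) = √6 ≈ 2.4495)
(J*4)*W = (-9*4)*√6 = -36*√6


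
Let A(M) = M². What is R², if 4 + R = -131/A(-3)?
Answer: 27889/81 ≈ 344.31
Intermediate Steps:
R = -167/9 (R = -4 - 131/((-3)²) = -4 - 131/9 = -167/9 ≈ -18.556)
R² = (-167/9)² = 27889/81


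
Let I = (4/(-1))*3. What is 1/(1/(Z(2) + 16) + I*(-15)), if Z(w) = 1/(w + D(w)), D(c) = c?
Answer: 65/11704 ≈ 0.0055537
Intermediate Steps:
Z(w) = 1/(2*w) (Z(w) = 1/(w + w) = 1/(2*w))
I = -12 (I = (4*(-1))*3 = -4*3 = -12)
1/(1/(Z(2) + 16) + I*(-15)) = 1/(1/((½)/2 + 16) - 12*(-15)) = 1/(1/((½)*(½) + 16) + 180) = 1/(1/(¼ + 16) + 180) = 1/(1/(65/4) + 180) = 1/(4/65 + 180) = 1/(11704/65) = 65/11704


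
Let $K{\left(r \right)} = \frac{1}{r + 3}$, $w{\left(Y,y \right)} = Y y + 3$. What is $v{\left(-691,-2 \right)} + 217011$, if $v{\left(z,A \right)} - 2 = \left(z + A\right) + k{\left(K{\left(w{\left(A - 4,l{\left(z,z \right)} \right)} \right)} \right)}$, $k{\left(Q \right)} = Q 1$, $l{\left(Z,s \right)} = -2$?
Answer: $\frac{3893761}{18} \approx 2.1632 \cdot 10^{5}$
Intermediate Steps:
$w{\left(Y,y \right)} = 3 + Y y$
$K{\left(r \right)} = \frac{1}{3 + r}$
$k{\left(Q \right)} = Q$
$v{\left(z,A \right)} = 2 + A + z + \frac{1}{14 - 2 A}$ ($v{\left(z,A \right)} = 2 + \left(\left(z + A\right) + \frac{1}{3 + \left(3 + \left(A - 4\right) \left(-2\right)\right)}\right) = 2 + \left(\left(A + z\right) + \frac{1}{3 + \left(3 + \left(A - 4\right) \left(-2\right)\right)}\right) = 2 + \left(\left(A + z\right) + \frac{1}{3 + \left(3 + \left(-4 + A\right) \left(-2\right)\right)}\right) = 2 + \left(\left(A + z\right) + \frac{1}{3 + \left(3 - \left(-8 + 2 A\right)\right)}\right) = 2 + \left(\left(A + z\right) + \frac{1}{3 - \left(-11 + 2 A\right)}\right) = 2 + \left(\left(A + z\right) + \frac{1}{14 - 2 A}\right) = 2 + \left(A + z + \frac{1}{14 - 2 A}\right) = 2 + A + z + \frac{1}{14 - 2 A}$)
$v{\left(-691,-2 \right)} + 217011 = \frac{\frac{1}{2} + \left(7 - -2\right) \left(2 - 2 - 691\right)}{7 - -2} + 217011 = \frac{\frac{1}{2} + \left(7 + 2\right) \left(-691\right)}{7 + 2} + 217011 = \frac{\frac{1}{2} + 9 \left(-691\right)}{9} + 217011 = \frac{\frac{1}{2} - 6219}{9} + 217011 = \frac{1}{9} \left(- \frac{12437}{2}\right) + 217011 = - \frac{12437}{18} + 217011 = \frac{3893761}{18}$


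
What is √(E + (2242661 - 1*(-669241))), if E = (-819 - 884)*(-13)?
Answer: √2934041 ≈ 1712.9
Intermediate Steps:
E = 22139 (E = -1703*(-13) = 22139)
√(E + (2242661 - 1*(-669241))) = √(22139 + (2242661 - 1*(-669241))) = √(22139 + (2242661 + 669241)) = √(22139 + 2911902) = √2934041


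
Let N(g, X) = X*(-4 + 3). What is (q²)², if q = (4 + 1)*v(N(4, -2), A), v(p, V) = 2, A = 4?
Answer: 10000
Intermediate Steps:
N(g, X) = -X (N(g, X) = X*(-1) = -X)
q = 10 (q = (4 + 1)*2 = 5*2 = 10)
(q²)² = (10²)² = 100² = 10000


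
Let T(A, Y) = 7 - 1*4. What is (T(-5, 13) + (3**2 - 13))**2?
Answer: 1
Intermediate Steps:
T(A, Y) = 3 (T(A, Y) = 7 - 4 = 3)
(T(-5, 13) + (3**2 - 13))**2 = (3 + (3**2 - 13))**2 = (3 + (9 - 13))**2 = (3 - 4)**2 = (-1)**2 = 1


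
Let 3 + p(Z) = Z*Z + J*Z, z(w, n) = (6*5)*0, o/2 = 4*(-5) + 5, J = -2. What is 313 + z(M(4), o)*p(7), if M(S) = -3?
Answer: 313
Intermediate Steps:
o = -30 (o = 2*(4*(-5) + 5) = 2*(-20 + 5) = 2*(-15) = -30)
z(w, n) = 0 (z(w, n) = 30*0 = 0)
p(Z) = -3 + Z² - 2*Z (p(Z) = -3 + (Z*Z - 2*Z) = -3 + (Z² - 2*Z) = -3 + Z² - 2*Z)
313 + z(M(4), o)*p(7) = 313 + 0*(-3 + 7² - 2*7) = 313 + 0*(-3 + 49 - 14) = 313 + 0*32 = 313 + 0 = 313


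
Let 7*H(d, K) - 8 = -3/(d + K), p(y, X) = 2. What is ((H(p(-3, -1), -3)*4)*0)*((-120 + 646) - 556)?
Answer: 0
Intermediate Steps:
H(d, K) = 8/7 - 3/(7*(K + d)) (H(d, K) = 8/7 + (-3/(d + K))/7 = 8/7 + (-3/(K + d))/7 = 8/7 - 3/(7*(K + d)))
((H(p(-3, -1), -3)*4)*0)*((-120 + 646) - 556) = ((((-3 + 8*(-3) + 8*2)/(7*(-3 + 2)))*4)*0)*((-120 + 646) - 556) = ((((⅐)*(-3 - 24 + 16)/(-1))*4)*0)*(526 - 556) = ((((⅐)*(-1)*(-11))*4)*0)*(-30) = (((11/7)*4)*0)*(-30) = ((44/7)*0)*(-30) = 0*(-30) = 0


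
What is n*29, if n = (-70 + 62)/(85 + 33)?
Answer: -116/59 ≈ -1.9661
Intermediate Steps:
n = -4/59 (n = -8/118 = -8*1/118 = -4/59 ≈ -0.067797)
n*29 = -4/59*29 = -116/59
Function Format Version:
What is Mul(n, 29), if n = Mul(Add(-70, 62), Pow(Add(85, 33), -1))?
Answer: Rational(-116, 59) ≈ -1.9661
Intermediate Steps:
n = Rational(-4, 59) (n = Mul(-8, Pow(118, -1)) = Mul(-8, Rational(1, 118)) = Rational(-4, 59) ≈ -0.067797)
Mul(n, 29) = Mul(Rational(-4, 59), 29) = Rational(-116, 59)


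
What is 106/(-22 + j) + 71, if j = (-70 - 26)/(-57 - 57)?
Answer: 13264/201 ≈ 65.990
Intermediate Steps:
j = 16/19 (j = -96/(-114) = -96*(-1/114) = 16/19 ≈ 0.84210)
106/(-22 + j) + 71 = 106/(-22 + 16/19) + 71 = 106/(-402/19) + 71 = 106*(-19/402) + 71 = -1007/201 + 71 = 13264/201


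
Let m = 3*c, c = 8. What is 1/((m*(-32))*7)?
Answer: -1/5376 ≈ -0.00018601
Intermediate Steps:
m = 24 (m = 3*8 = 24)
1/((m*(-32))*7) = 1/((24*(-32))*7) = 1/(-768*7) = 1/(-5376) = -1/5376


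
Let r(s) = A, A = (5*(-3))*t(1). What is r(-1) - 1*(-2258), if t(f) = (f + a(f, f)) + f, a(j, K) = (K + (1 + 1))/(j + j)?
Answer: 4411/2 ≈ 2205.5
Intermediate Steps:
a(j, K) = (2 + K)/(2*j) (a(j, K) = (K + 2)/((2*j)) = (2 + K)*(1/(2*j)) = (2 + K)/(2*j))
t(f) = 2*f + (2 + f)/(2*f) (t(f) = (f + (2 + f)/(2*f)) + f = 2*f + (2 + f)/(2*f))
A = -105/2 (A = (5*(-3))*(½ + 1/1 + 2*1) = -15*(½ + 1 + 2) = -15*7/2 = -105/2 ≈ -52.500)
r(s) = -105/2
r(-1) - 1*(-2258) = -105/2 - 1*(-2258) = -105/2 + 2258 = 4411/2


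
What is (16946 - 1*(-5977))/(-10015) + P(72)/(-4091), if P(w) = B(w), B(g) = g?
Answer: -94499073/40971365 ≈ -2.3065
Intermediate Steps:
P(w) = w
(16946 - 1*(-5977))/(-10015) + P(72)/(-4091) = (16946 - 1*(-5977))/(-10015) + 72/(-4091) = (16946 + 5977)*(-1/10015) + 72*(-1/4091) = 22923*(-1/10015) - 72/4091 = -22923/10015 - 72/4091 = -94499073/40971365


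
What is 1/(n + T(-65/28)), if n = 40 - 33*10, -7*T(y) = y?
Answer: -196/56775 ≈ -0.0034522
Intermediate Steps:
T(y) = -y/7
n = -290 (n = 40 - 330 = -290)
1/(n + T(-65/28)) = 1/(-290 - (-65)/(7*28)) = 1/(-290 - 1/7*(-65/28)) = 1/(-290 + 65/196) = 1/(-56775/196) = -196/56775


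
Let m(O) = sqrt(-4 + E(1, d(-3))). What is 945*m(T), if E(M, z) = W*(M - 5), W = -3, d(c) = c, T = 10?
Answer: 1890*sqrt(2) ≈ 2672.9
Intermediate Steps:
E(M, z) = 15 - 3*M (E(M, z) = -3*(M - 5) = -3*(-5 + M) = 15 - 3*M)
m(O) = 2*sqrt(2) (m(O) = sqrt(-4 + (15 - 3*1)) = sqrt(-4 + (15 - 3)) = sqrt(-4 + 12) = sqrt(8) = 2*sqrt(2))
945*m(T) = 945*(2*sqrt(2)) = 1890*sqrt(2)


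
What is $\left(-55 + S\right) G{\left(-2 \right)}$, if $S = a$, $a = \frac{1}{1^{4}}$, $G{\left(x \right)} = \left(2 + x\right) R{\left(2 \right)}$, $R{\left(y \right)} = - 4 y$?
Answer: $0$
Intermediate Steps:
$G{\left(x \right)} = -16 - 8 x$ ($G{\left(x \right)} = \left(2 + x\right) \left(\left(-4\right) 2\right) = \left(2 + x\right) \left(-8\right) = -16 - 8 x$)
$a = 1$ ($a = 1^{-1} = 1$)
$S = 1$
$\left(-55 + S\right) G{\left(-2 \right)} = \left(-55 + 1\right) \left(-16 - -16\right) = - 54 \left(-16 + 16\right) = \left(-54\right) 0 = 0$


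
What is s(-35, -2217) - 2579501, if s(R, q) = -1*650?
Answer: -2580151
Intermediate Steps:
s(R, q) = -650
s(-35, -2217) - 2579501 = -650 - 2579501 = -2580151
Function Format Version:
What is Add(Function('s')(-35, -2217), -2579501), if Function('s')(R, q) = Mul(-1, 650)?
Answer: -2580151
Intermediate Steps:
Function('s')(R, q) = -650
Add(Function('s')(-35, -2217), -2579501) = Add(-650, -2579501) = -2580151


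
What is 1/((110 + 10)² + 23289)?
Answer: 1/37689 ≈ 2.6533e-5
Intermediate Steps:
1/((110 + 10)² + 23289) = 1/(120² + 23289) = 1/(14400 + 23289) = 1/37689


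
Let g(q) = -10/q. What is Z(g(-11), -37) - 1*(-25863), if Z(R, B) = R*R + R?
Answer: 3129633/121 ≈ 25865.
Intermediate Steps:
Z(R, B) = R + R² (Z(R, B) = R² + R = R + R²)
Z(g(-11), -37) - 1*(-25863) = (-10/(-11))*(1 - 10/(-11)) - 1*(-25863) = (-10*(-1/11))*(1 - 10*(-1/11)) + 25863 = 10*(1 + 10/11)/11 + 25863 = (10/11)*(21/11) + 25863 = 210/121 + 25863 = 3129633/121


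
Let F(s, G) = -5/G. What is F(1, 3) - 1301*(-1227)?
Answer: 4788976/3 ≈ 1.5963e+6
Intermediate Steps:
F(1, 3) - 1301*(-1227) = -5/3 - 1301*(-1227) = -5*1/3 + 1596327 = -5/3 + 1596327 = 4788976/3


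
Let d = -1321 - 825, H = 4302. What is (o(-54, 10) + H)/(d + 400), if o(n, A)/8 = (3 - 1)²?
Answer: -2167/873 ≈ -2.4822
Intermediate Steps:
o(n, A) = 32 (o(n, A) = 8*(3 - 1)² = 8*2² = 8*4 = 32)
d = -2146
(o(-54, 10) + H)/(d + 400) = (32 + 4302)/(-2146 + 400) = 4334/(-1746) = 4334*(-1/1746) = -2167/873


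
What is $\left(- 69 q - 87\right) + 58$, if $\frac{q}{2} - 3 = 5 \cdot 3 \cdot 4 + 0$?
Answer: $-8723$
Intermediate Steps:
$q = 126$ ($q = 6 + 2 \left(5 \cdot 3 \cdot 4 + 0\right) = 6 + 2 \left(5 \cdot 12 + 0\right) = 6 + 2 \left(60 + 0\right) = 6 + 2 \cdot 60 = 6 + 120 = 126$)
$\left(- 69 q - 87\right) + 58 = \left(\left(-69\right) 126 - 87\right) + 58 = \left(-8694 - 87\right) + 58 = -8781 + 58 = -8723$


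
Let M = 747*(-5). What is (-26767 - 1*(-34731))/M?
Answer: -7964/3735 ≈ -2.1323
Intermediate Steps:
M = -3735
(-26767 - 1*(-34731))/M = (-26767 - 1*(-34731))/(-3735) = (-26767 + 34731)*(-1/3735) = 7964*(-1/3735) = -7964/3735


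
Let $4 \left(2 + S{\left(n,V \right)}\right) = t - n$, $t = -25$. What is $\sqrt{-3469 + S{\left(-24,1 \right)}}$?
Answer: $\frac{i \sqrt{13885}}{2} \approx 58.917 i$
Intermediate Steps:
$S{\left(n,V \right)} = - \frac{33}{4} - \frac{n}{4}$ ($S{\left(n,V \right)} = -2 + \frac{-25 - n}{4} = -2 - \left(\frac{25}{4} + \frac{n}{4}\right) = - \frac{33}{4} - \frac{n}{4}$)
$\sqrt{-3469 + S{\left(-24,1 \right)}} = \sqrt{-3469 - \frac{9}{4}} = \sqrt{- \frac{13885}{4}} = \frac{i \sqrt{13885}}{2}$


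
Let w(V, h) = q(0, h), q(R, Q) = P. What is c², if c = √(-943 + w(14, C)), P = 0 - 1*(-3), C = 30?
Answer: -940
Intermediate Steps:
P = 3 (P = 0 + 3 = 3)
q(R, Q) = 3
w(V, h) = 3
c = 2*I*√235 (c = √(-943 + 3) = √(-940) = 2*I*√235 ≈ 30.659*I)
c² = (2*I*√235)² = -940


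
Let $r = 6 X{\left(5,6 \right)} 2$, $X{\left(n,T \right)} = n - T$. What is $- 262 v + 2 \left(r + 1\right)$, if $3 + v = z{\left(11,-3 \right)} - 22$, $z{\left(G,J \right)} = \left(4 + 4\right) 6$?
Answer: $-6048$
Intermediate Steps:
$z{\left(G,J \right)} = 48$ ($z{\left(G,J \right)} = 8 \cdot 6 = 48$)
$r = -12$ ($r = 6 \left(5 - 6\right) 2 = 6 \left(-1\right) 2 = \left(-6\right) 2 = -12$)
$v = 23$ ($v = -3 + \left(48 - 22\right) = -3 + 26 = 23$)
$- 262 v + 2 \left(r + 1\right) = \left(-262\right) 23 + 2 \left(-12 + 1\right) = -6026 + 2 \left(-11\right) = -6026 - 22 = -6048$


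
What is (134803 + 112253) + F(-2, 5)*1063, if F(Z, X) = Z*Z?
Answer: 251308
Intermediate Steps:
F(Z, X) = Z²
(134803 + 112253) + F(-2, 5)*1063 = (134803 + 112253) + (-2)²*1063 = 247056 + 4*1063 = 247056 + 4252 = 251308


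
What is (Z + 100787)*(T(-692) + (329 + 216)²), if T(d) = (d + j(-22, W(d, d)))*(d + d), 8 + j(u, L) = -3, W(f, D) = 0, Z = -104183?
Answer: -4312841892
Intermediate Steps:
j(u, L) = -11 (j(u, L) = -8 - 3 = -11)
T(d) = 2*d*(-11 + d) (T(d) = (d - 11)*(d + d) = (-11 + d)*(2*d) = 2*d*(-11 + d))
(Z + 100787)*(T(-692) + (329 + 216)²) = (-104183 + 100787)*(2*(-692)*(-11 - 692) + (329 + 216)²) = -3396*(2*(-692)*(-703) + 545²) = -3396*(972952 + 297025) = -3396*1269977 = -4312841892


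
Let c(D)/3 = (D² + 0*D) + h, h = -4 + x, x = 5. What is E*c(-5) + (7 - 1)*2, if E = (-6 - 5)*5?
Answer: -4278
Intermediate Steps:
h = 1 (h = -4 + 5 = 1)
c(D) = 3 + 3*D² (c(D) = 3*((D² + 0*D) + 1) = 3*((D² + 0) + 1) = 3*(D² + 1) = 3*(1 + D²) = 3 + 3*D²)
E = -55 (E = -11*5 = -55)
E*c(-5) + (7 - 1)*2 = -55*(3 + 3*(-5)²) + (7 - 1)*2 = -55*(3 + 3*25) + 6*2 = -55*(3 + 75) + 12 = -55*78 + 12 = -4290 + 12 = -4278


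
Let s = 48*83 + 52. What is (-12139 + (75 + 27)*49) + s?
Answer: -3105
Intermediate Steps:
s = 4036 (s = 3984 + 52 = 4036)
(-12139 + (75 + 27)*49) + s = (-12139 + (75 + 27)*49) + 4036 = (-12139 + 102*49) + 4036 = (-12139 + 4998) + 4036 = -7141 + 4036 = -3105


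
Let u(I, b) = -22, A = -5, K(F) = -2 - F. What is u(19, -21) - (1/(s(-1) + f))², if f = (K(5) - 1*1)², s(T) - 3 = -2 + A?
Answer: -79201/3600 ≈ -22.000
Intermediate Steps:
s(T) = -4 (s(T) = 3 + (-2 - 5) = 3 - 7 = -4)
f = 64 (f = ((-2 - 1*5) - 1*1)² = ((-2 - 5) - 1)² = (-7 - 1)² = (-8)² = 64)
u(19, -21) - (1/(s(-1) + f))² = -22 - (1/(-4 + 64))² = -22 - (1/60)² = -22 - 1*1/3600 = -22 - 1/3600 = -79201/3600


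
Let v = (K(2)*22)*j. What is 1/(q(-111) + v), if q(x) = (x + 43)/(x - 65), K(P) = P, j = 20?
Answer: 44/38737 ≈ 0.0011359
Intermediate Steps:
v = 880 (v = (2*22)*20 = 44*20 = 880)
q(x) = (43 + x)/(-65 + x)
1/(q(-111) + v) = 1/((43 - 111)/(-65 - 111) + 880) = 1/(-68/(-176) + 880) = 1/(-1/176*(-68) + 880) = 1/(17/44 + 880) = 1/(38737/44) = 44/38737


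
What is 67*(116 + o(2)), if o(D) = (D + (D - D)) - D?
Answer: 7772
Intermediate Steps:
o(D) = 0 (o(D) = (D + 0) - D = D - D = 0)
67*(116 + o(2)) = 67*(116 + 0) = 67*116 = 7772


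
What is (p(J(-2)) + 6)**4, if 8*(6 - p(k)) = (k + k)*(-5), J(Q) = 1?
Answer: 7890481/256 ≈ 30822.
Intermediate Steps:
p(k) = 6 + 5*k/4 (p(k) = 6 - (k + k)*(-5)/8 = 6 - 2*k*(-5)/8 = 6 - (-5)*k/4 = 6 + 5*k/4)
(p(J(-2)) + 6)**4 = ((6 + (5/4)*1) + 6)**4 = ((6 + 5/4) + 6)**4 = (29/4 + 6)**4 = (53/4)**4 = 7890481/256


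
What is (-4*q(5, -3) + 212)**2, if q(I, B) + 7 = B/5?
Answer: 1468944/25 ≈ 58758.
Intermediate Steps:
q(I, B) = -7 + B/5
(-4*q(5, -3) + 212)**2 = (-4*(-7 + (1/5)*(-3)) + 212)**2 = (-4*(-7 - 3/5) + 212)**2 = (-4*(-38/5) + 212)**2 = (152/5 + 212)**2 = (1212/5)**2 = 1468944/25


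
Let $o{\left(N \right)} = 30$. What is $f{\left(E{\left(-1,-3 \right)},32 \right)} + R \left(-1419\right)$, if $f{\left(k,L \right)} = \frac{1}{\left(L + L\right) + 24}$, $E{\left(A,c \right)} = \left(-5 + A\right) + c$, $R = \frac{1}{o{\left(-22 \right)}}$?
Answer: $- \frac{20807}{440} \approx -47.289$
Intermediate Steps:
$R = \frac{1}{30} \approx 0.033333$
$E{\left(A,c \right)} = -5 + A + c$
$f{\left(k,L \right)} = \frac{1}{24 + 2 L}$ ($f{\left(k,L \right)} = \frac{1}{2 L + 24} = \frac{1}{24 + 2 L}$)
$f{\left(E{\left(-1,-3 \right)},32 \right)} + R \left(-1419\right) = \frac{1}{2 \left(12 + 32\right)} + \frac{1}{30} \left(-1419\right) = \frac{1}{2 \cdot 44} - \frac{473}{10} = \frac{1}{2} \cdot \frac{1}{44} - \frac{473}{10} = \frac{1}{88} - \frac{473}{10} = - \frac{20807}{440}$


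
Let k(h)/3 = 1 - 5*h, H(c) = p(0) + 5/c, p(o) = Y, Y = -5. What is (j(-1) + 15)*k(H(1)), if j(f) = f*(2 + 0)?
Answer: 39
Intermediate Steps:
p(o) = -5
H(c) = -5 + 5/c
j(f) = 2*f (j(f) = f*2 = 2*f)
k(h) = 3 - 15*h (k(h) = 3*(1 - 5*h) = 3 - 15*h)
(j(-1) + 15)*k(H(1)) = (2*(-1) + 15)*(3 - 15*(-5 + 5/1)) = (-2 + 15)*(3 - 15*(-5 + 5*1)) = 13*(3 - 15*(-5 + 5)) = 13*(3 - 15*0) = 13*(3 + 0) = 13*3 = 39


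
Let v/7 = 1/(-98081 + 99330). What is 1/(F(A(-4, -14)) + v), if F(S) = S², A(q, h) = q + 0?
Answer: 1249/19991 ≈ 0.062478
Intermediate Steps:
A(q, h) = q
v = 7/1249 (v = 7/(-98081 + 99330) = 7/1249 ≈ 0.0056045)
1/(F(A(-4, -14)) + v) = 1/((-4)² + 7/1249) = 1/(16 + 7/1249) = 1/(19991/1249) = 1249/19991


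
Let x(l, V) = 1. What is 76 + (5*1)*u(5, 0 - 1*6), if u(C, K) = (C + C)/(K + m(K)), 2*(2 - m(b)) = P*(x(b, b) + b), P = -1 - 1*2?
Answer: 1648/23 ≈ 71.652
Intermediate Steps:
P = -3 (P = -1 - 2 = -3)
m(b) = 7/2 + 3*b/2 (m(b) = 2 - (-3)*(1 + b)/2 = 2 - (-3 - 3*b)/2 = 2 + (3/2 + 3*b/2) = 7/2 + 3*b/2)
u(C, K) = 2*C/(7/2 + 5*K/2) (u(C, K) = (C + C)/(K + (7/2 + 3*K/2)) = (2*C)/(7/2 + 5*K/2) = 2*C/(7/2 + 5*K/2))
76 + (5*1)*u(5, 0 - 1*6) = 76 + (5*1)*(4*5/(7 + 5*(0 - 1*6))) = 76 + 5*(4*5/(7 + 5*(0 - 6))) = 76 + 5*(4*5/(7 + 5*(-6))) = 76 + 5*(4*5/(7 - 30)) = 76 + 5*(4*5/(-23)) = 76 + 5*(4*5*(-1/23)) = 76 + 5*(-20/23) = 76 - 100/23 = 1648/23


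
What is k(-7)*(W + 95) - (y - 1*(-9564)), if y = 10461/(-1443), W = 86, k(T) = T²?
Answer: -330808/481 ≈ -687.75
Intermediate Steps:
y = -3487/481 (y = 10461*(-1/1443) = -3487/481 ≈ -7.2495)
k(-7)*(W + 95) - (y - 1*(-9564)) = (-7)²*(86 + 95) - (-3487/481 - 1*(-9564)) = 49*181 - (-3487/481 + 9564) = 8869 - 1*4596797/481 = 8869 - 4596797/481 = -330808/481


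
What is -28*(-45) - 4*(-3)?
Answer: 1272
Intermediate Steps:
-28*(-45) - 4*(-3) = 1260 + 12 = 1272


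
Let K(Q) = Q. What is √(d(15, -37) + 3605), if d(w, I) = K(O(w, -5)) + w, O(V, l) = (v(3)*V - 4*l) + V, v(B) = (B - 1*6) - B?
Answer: √3565 ≈ 59.708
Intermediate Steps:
v(B) = -6 (v(B) = (B - 6) - B = (-6 + B) - B = -6)
O(V, l) = -5*V - 4*l (O(V, l) = (-6*V - 4*l) + V = -5*V - 4*l)
d(w, I) = 20 - 4*w (d(w, I) = (-5*w - 4*(-5)) + w = (-5*w + 20) + w = (20 - 5*w) + w = 20 - 4*w)
√(d(15, -37) + 3605) = √((20 - 4*15) + 3605) = √((20 - 60) + 3605) = √(-40 + 3605) = √3565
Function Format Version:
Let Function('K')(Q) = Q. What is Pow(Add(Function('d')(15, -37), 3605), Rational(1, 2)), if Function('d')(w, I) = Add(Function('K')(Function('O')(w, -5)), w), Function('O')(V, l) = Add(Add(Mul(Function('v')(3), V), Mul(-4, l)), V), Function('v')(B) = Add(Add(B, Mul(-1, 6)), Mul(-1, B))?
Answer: Pow(3565, Rational(1, 2)) ≈ 59.708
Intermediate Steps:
Function('v')(B) = -6 (Function('v')(B) = Add(Add(B, -6), Mul(-1, B)) = Add(Add(-6, B), Mul(-1, B)) = -6)
Function('O')(V, l) = Add(Mul(-5, V), Mul(-4, l)) (Function('O')(V, l) = Add(Add(Mul(-6, V), Mul(-4, l)), V) = Add(Mul(-5, V), Mul(-4, l)))
Function('d')(w, I) = Add(20, Mul(-4, w)) (Function('d')(w, I) = Add(Add(Mul(-5, w), Mul(-4, -5)), w) = Add(Add(Mul(-5, w), 20), w) = Add(Add(20, Mul(-5, w)), w) = Add(20, Mul(-4, w)))
Pow(Add(Function('d')(15, -37), 3605), Rational(1, 2)) = Pow(Add(Add(20, Mul(-4, 15)), 3605), Rational(1, 2)) = Pow(Add(Add(20, -60), 3605), Rational(1, 2)) = Pow(Add(-40, 3605), Rational(1, 2)) = Pow(3565, Rational(1, 2))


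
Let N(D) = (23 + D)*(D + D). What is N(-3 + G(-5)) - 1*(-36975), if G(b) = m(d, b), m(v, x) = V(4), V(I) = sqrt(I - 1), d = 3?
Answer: 36861 + 34*sqrt(3) ≈ 36920.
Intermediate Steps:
V(I) = sqrt(-1 + I)
m(v, x) = sqrt(3) (m(v, x) = sqrt(-1 + 4) = sqrt(3))
G(b) = sqrt(3)
N(D) = 2*D*(23 + D) (N(D) = (23 + D)*(2*D) = 2*D*(23 + D))
N(-3 + G(-5)) - 1*(-36975) = 2*(-3 + sqrt(3))*(23 + (-3 + sqrt(3))) - 1*(-36975) = 2*(-3 + sqrt(3))*(20 + sqrt(3)) + 36975 = 36975 + 2*(-3 + sqrt(3))*(20 + sqrt(3))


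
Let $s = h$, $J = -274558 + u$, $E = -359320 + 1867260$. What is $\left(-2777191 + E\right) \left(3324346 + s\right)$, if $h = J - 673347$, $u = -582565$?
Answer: $-2276878906876$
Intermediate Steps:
$E = 1507940$
$J = -857123$ ($J = -274558 - 582565 = -857123$)
$h = -1530470$ ($h = -857123 - 673347 = -1530470$)
$s = -1530470$
$\left(-2777191 + E\right) \left(3324346 + s\right) = \left(-2777191 + 1507940\right) \left(3324346 - 1530470\right) = \left(-1269251\right) 1793876 = -2276878906876$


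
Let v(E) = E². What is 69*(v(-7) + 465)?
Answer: 35466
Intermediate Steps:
69*(v(-7) + 465) = 69*((-7)² + 465) = 69*(49 + 465) = 69*514 = 35466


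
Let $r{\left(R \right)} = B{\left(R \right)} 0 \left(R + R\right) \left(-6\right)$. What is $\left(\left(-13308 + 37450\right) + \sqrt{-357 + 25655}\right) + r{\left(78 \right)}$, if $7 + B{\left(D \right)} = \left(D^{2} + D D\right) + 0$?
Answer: $24142 + \sqrt{25298} \approx 24301.0$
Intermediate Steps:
$B{\left(D \right)} = -7 + 2 D^{2}$ ($B{\left(D \right)} = -7 + \left(\left(D^{2} + D D\right) + 0\right) = -7 + \left(\left(D^{2} + D^{2}\right) + 0\right) = -7 + \left(2 D^{2} + 0\right) = -7 + 2 D^{2}$)
$r{\left(R \right)} = 0$ ($r{\left(R \right)} = \left(-7 + 2 R^{2}\right) 0 \left(R + R\right) \left(-6\right) = \left(-7 + 2 R^{2}\right) 0 \cdot 2 R \left(-6\right) = \left(-7 + 2 R^{2}\right) 0 \left(-6\right) = 0 \left(-6\right) = 0$)
$\left(\left(-13308 + 37450\right) + \sqrt{-357 + 25655}\right) + r{\left(78 \right)} = \left(\left(-13308 + 37450\right) + \sqrt{-357 + 25655}\right) + 0 = \left(24142 + \sqrt{25298}\right) + 0 = 24142 + \sqrt{25298}$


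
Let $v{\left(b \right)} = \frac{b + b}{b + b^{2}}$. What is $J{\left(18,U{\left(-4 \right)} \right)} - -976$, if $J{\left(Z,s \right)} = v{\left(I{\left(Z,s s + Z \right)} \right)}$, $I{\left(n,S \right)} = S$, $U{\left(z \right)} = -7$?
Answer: $\frac{33185}{34} \approx 976.03$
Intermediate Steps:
$v{\left(b \right)} = \frac{2 b}{b + b^{2}}$
$J{\left(Z,s \right)} = \frac{2}{1 + Z + s^{2}}$ ($J{\left(Z,s \right)} = \frac{2}{1 + \left(s s + Z\right)} = \frac{2}{1 + \left(s^{2} + Z\right)} = \frac{2}{1 + \left(Z + s^{2}\right)} = \frac{2}{1 + Z + s^{2}}$)
$J{\left(18,U{\left(-4 \right)} \right)} - -976 = \frac{2}{1 + 18 + \left(-7\right)^{2}} - -976 = \frac{2}{1 + 18 + 49} + 976 = \frac{2}{68} + 976 = 2 \cdot \frac{1}{68} + 976 = \frac{1}{34} + 976 = \frac{33185}{34}$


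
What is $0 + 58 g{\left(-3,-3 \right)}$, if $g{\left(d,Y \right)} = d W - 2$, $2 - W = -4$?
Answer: $-1160$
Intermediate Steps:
$W = 6$ ($W = 2 - -4 = 2 + 4 = 6$)
$g{\left(d,Y \right)} = -2 + 6 d$ ($g{\left(d,Y \right)} = d 6 - 2 = 6 d - 2 = -2 + 6 d$)
$0 + 58 g{\left(-3,-3 \right)} = 0 + 58 \left(-2 + 6 \left(-3\right)\right) = 0 + 58 \left(-2 - 18\right) = 0 + 58 \left(-20\right) = 0 - 1160 = -1160$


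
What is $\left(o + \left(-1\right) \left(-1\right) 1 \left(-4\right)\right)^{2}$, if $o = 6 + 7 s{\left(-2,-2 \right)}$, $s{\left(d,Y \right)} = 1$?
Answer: $81$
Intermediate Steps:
$o = 13$ ($o = 6 + 7 \cdot 1 = 6 + 7 = 13$)
$\left(o + \left(-1\right) \left(-1\right) 1 \left(-4\right)\right)^{2} = \left(13 + \left(-1\right) \left(-1\right) 1 \left(-4\right)\right)^{2} = \left(13 + 1 \cdot 1 \left(-4\right)\right)^{2} = \left(13 + 1 \left(-4\right)\right)^{2} = \left(13 - 4\right)^{2} = 9^{2} = 81$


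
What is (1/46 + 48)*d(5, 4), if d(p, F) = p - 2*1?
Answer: 6627/46 ≈ 144.07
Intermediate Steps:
d(p, F) = -2 + p (d(p, F) = p - 2 = -2 + p)
(1/46 + 48)*d(5, 4) = (1/46 + 48)*(-2 + 5) = (1/46 + 48)*3 = (2209/46)*3 = 6627/46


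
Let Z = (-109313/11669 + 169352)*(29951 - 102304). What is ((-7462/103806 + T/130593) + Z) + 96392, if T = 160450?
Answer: -323030981545281363821470/26364815993817 ≈ -1.2252e+10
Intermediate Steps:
Z = -142973809488775/11669 (Z = (-109313*1/11669 + 169352)*(-72353) = (-109313/11669 + 169352)*(-72353) = (1976059175/11669)*(-72353) = -142973809488775/11669 ≈ -1.2252e+10)
((-7462/103806 + T/130593) + Z) + 96392 = ((-7462/103806 + 160450/130593) - 142973809488775/11669) + 96392 = ((-7462*1/103806 + 160450*(1/130593)) - 142973809488775/11669) + 96392 = ((-3731/51903 + 160450/130593) - 142973809488775/11669) + 96392 = (2613531289/2259389493 - 142973809488775/11669) + 96392 = -323033522902624639829734/26364815993817 + 96392 = -323030981545281363821470/26364815993817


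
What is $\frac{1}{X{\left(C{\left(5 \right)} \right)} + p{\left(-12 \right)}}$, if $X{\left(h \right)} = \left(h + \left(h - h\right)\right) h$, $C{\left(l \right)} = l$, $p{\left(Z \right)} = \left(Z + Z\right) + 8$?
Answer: $\frac{1}{9} \approx 0.11111$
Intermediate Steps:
$p{\left(Z \right)} = 8 + 2 Z$ ($p{\left(Z \right)} = 2 Z + 8 = 8 + 2 Z$)
$X{\left(h \right)} = h^{2}$ ($X{\left(h \right)} = \left(h + 0\right) h = h h = h^{2}$)
$\frac{1}{X{\left(C{\left(5 \right)} \right)} + p{\left(-12 \right)}} = \frac{1}{5^{2} + \left(8 + 2 \left(-12\right)\right)} = \frac{1}{25 + \left(8 - 24\right)} = \frac{1}{25 - 16} = \frac{1}{9}$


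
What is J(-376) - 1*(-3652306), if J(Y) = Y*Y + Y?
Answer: 3793306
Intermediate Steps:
J(Y) = Y + Y² (J(Y) = Y² + Y = Y + Y²)
J(-376) - 1*(-3652306) = -376*(1 - 376) - 1*(-3652306) = -376*(-375) + 3652306 = 141000 + 3652306 = 3793306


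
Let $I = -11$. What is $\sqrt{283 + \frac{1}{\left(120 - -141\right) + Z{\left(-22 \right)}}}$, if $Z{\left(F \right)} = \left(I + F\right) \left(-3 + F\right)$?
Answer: $\frac{\sqrt{333770154}}{1086} \approx 16.823$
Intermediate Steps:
$Z{\left(F \right)} = \left(-11 + F\right) \left(-3 + F\right)$
$\sqrt{283 + \frac{1}{\left(120 - -141\right) + Z{\left(-22 \right)}}} = \sqrt{283 + \frac{1}{\left(120 - -141\right) + \left(33 + \left(-22\right)^{2} - -308\right)}} = \sqrt{283 + \frac{1}{\left(120 + 141\right) + \left(33 + 484 + 308\right)}} = \sqrt{283 + \frac{1}{261 + 825}} = \sqrt{283 + \frac{1}{1086}} = \sqrt{\frac{307339}{1086}} = \frac{\sqrt{333770154}}{1086}$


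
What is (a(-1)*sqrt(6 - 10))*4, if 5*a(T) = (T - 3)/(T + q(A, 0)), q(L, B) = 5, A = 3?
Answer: -8*I/5 ≈ -1.6*I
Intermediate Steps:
a(T) = (-3 + T)/(5*(5 + T)) (a(T) = ((T - 3)/(T + 5))/5 = ((-3 + T)/(5 + T))/5 = (-3 + T)/(5*(5 + T)))
(a(-1)*sqrt(6 - 10))*4 = (((-3 - 1)/(5*(5 - 1)))*sqrt(6 - 10))*4 = (((1/5)*(-4)/4)*sqrt(-4))*4 = (((1/5)*(1/4)*(-4))*(2*I))*4 = -2*I/5*4 = -8*I/5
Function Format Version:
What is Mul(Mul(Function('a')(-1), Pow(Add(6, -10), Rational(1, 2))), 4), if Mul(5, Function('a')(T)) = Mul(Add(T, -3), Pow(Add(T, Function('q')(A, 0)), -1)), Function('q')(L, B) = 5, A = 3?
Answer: Mul(Rational(-8, 5), I) ≈ Mul(-1.6000, I)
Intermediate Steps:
Function('a')(T) = Mul(Rational(1, 5), Pow(Add(5, T), -1), Add(-3, T)) (Function('a')(T) = Mul(Rational(1, 5), Mul(Add(T, -3), Pow(Add(T, 5), -1))) = Mul(Rational(1, 5), Mul(Add(-3, T), Pow(Add(5, T), -1))) = Mul(Rational(1, 5), Mul(Pow(Add(5, T), -1), Add(-3, T))) = Mul(Rational(1, 5), Pow(Add(5, T), -1), Add(-3, T)))
Mul(Mul(Function('a')(-1), Pow(Add(6, -10), Rational(1, 2))), 4) = Mul(Mul(Mul(Rational(1, 5), Pow(Add(5, -1), -1), Add(-3, -1)), Pow(Add(6, -10), Rational(1, 2))), 4) = Mul(Mul(Mul(Rational(1, 5), Pow(4, -1), -4), Pow(-4, Rational(1, 2))), 4) = Mul(Mul(Mul(Rational(1, 5), Rational(1, 4), -4), Mul(2, I)), 4) = Mul(Mul(Rational(-1, 5), Mul(2, I)), 4) = Mul(Mul(Rational(-2, 5), I), 4) = Mul(Rational(-8, 5), I)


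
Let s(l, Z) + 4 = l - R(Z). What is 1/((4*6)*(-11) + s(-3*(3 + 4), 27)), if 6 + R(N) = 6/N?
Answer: -9/2549 ≈ -0.0035308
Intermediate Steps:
R(N) = -6 + 6/N
s(l, Z) = 2 + l - 6/Z (s(l, Z) = -4 + (l - (-6 + 6/Z)) = -4 + (l + (6 - 6/Z)) = -4 + (6 + l - 6/Z) = 2 + l - 6/Z)
1/((4*6)*(-11) + s(-3*(3 + 4), 27)) = 1/((4*6)*(-11) + (2 - 3*(3 + 4) - 6/27)) = 1/(24*(-11) + (2 - 3*7 - 6*1/27)) = 1/(-264 + (2 - 21 - 2/9)) = 1/(-264 - 173/9) = 1/(-2549/9) = -9/2549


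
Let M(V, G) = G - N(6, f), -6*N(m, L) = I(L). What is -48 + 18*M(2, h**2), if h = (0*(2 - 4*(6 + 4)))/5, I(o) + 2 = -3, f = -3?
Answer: -63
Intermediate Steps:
I(o) = -5 (I(o) = -2 - 3 = -5)
N(m, L) = 5/6 (N(m, L) = -1/6*(-5) = 5/6)
h = 0 (h = (0*(2 - 4*10))*(1/5) = (0*(2 - 40))*(1/5) = (0*(-38))*(1/5) = 0*(1/5) = 0)
M(V, G) = -5/6 + G (M(V, G) = G - 1*5/6 = G - 5/6 = -5/6 + G)
-48 + 18*M(2, h**2) = -48 + 18*(-5/6 + 0**2) = -48 + 18*(-5/6 + 0) = -48 + 18*(-5/6) = -48 - 15 = -63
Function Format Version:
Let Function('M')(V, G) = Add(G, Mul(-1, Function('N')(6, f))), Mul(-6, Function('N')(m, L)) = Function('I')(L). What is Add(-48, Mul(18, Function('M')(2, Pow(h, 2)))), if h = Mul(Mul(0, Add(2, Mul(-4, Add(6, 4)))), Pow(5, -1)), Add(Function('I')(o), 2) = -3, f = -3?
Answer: -63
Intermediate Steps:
Function('I')(o) = -5 (Function('I')(o) = Add(-2, -3) = -5)
Function('N')(m, L) = Rational(5, 6) (Function('N')(m, L) = Mul(Rational(-1, 6), -5) = Rational(5, 6))
h = 0 (h = Mul(Mul(0, Add(2, Mul(-4, 10))), Rational(1, 5)) = Mul(Mul(0, Add(2, -40)), Rational(1, 5)) = Mul(Mul(0, -38), Rational(1, 5)) = Mul(0, Rational(1, 5)) = 0)
Function('M')(V, G) = Add(Rational(-5, 6), G) (Function('M')(V, G) = Add(G, Mul(-1, Rational(5, 6))) = Add(G, Rational(-5, 6)) = Add(Rational(-5, 6), G))
Add(-48, Mul(18, Function('M')(2, Pow(h, 2)))) = Add(-48, Mul(18, Add(Rational(-5, 6), Pow(0, 2)))) = Add(-48, Mul(18, Add(Rational(-5, 6), 0))) = Add(-48, Mul(18, Rational(-5, 6))) = Add(-48, -15) = -63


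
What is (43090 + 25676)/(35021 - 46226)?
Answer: -22922/3735 ≈ -6.1371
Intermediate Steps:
(43090 + 25676)/(35021 - 46226) = 68766/(-11205) = 68766*(-1/11205) = -22922/3735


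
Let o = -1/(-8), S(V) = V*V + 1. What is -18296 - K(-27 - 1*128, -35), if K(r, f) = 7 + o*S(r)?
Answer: -85225/4 ≈ -21306.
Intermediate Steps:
S(V) = 1 + V² (S(V) = V² + 1 = 1 + V²)
o = ⅛ (o = -1*(-⅛) = ⅛ ≈ 0.12500)
K(r, f) = 57/8 + r²/8 (K(r, f) = 7 + (1 + r²)/8 = 7 + (⅛ + r²/8) = 57/8 + r²/8)
-18296 - K(-27 - 1*128, -35) = -18296 - (57/8 + (-27 - 1*128)²/8) = -18296 - (57/8 + (-27 - 128)²/8) = -18296 - (57/8 + (⅛)*(-155)²) = -18296 - (57/8 + (⅛)*24025) = -18296 - (57/8 + 24025/8) = -18296 - 1*12041/4 = -18296 - 12041/4 = -85225/4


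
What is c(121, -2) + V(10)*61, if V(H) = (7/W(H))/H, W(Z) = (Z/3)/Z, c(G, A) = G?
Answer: 2491/10 ≈ 249.10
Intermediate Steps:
W(Z) = 1/3 (W(Z) = (Z*(1/3))/Z = (Z/3)/Z = 1/3)
V(H) = 21/H (V(H) = (7/(1/3))/H = (7*3)/H = 21/H)
c(121, -2) + V(10)*61 = 121 + (21/10)*61 = 121 + 1281/10 = 2491/10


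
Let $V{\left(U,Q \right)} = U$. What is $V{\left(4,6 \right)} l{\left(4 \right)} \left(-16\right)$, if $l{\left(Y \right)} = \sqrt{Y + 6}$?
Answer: $- 64 \sqrt{10} \approx -202.39$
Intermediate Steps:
$l{\left(Y \right)} = \sqrt{6 + Y}$
$V{\left(4,6 \right)} l{\left(4 \right)} \left(-16\right) = 4 \sqrt{6 + 4} \left(-16\right) = 4 \sqrt{10} \left(-16\right) = - 64 \sqrt{10}$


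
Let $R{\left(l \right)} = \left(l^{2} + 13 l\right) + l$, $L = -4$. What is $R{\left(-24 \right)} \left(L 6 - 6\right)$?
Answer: $-7200$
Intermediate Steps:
$R{\left(l \right)} = l^{2} + 14 l$
$R{\left(-24 \right)} \left(L 6 - 6\right) = - 24 \left(14 - 24\right) \left(\left(-4\right) 6 - 6\right) = \left(-24\right) \left(-10\right) \left(-24 - 6\right) = 240 \left(-30\right) = -7200$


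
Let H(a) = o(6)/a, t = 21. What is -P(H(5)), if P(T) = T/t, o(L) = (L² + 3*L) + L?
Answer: -4/7 ≈ -0.57143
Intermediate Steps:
o(L) = L² + 4*L
H(a) = 60/a (H(a) = (6*(4 + 6))/a = (6*10)/a = 60/a)
P(T) = T/21
-P(H(5)) = -60/5/21 = -60*(⅕)/21 = -12/21 = -1*4/7 = -4/7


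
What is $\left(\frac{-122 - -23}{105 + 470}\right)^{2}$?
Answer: $\frac{9801}{330625} \approx 0.029644$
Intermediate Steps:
$\left(\frac{-122 - -23}{105 + 470}\right)^{2} = \left(\frac{-122 + \left(-188 + 211\right)}{575}\right)^{2} = \left(\left(-122 + 23\right) \frac{1}{575}\right)^{2} = \left(\left(-99\right) \frac{1}{575}\right)^{2} = \left(- \frac{99}{575}\right)^{2} = \frac{9801}{330625}$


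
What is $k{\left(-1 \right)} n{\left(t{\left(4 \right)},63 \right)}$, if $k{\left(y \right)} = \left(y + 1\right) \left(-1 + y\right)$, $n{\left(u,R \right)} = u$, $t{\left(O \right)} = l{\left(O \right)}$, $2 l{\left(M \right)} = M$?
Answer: $0$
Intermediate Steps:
$l{\left(M \right)} = \frac{M}{2}$
$t{\left(O \right)} = \frac{O}{2}$
$k{\left(y \right)} = \left(1 + y\right) \left(-1 + y\right)$
$k{\left(-1 \right)} n{\left(t{\left(4 \right)},63 \right)} = \left(-1 + \left(-1\right)^{2}\right) \frac{1}{2} \cdot 4 = \left(-1 + 1\right) 2 = 0 \cdot 2 = 0$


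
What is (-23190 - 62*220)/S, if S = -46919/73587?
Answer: 2710209210/46919 ≈ 57764.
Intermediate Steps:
S = -46919/73587 (S = -46919*1/73587 = -46919/73587 ≈ -0.63760)
(-23190 - 62*220)/S = (-23190 - 62*220)/(-46919/73587) = (-23190 - 1*13640)*(-73587/46919) = (-23190 - 13640)*(-73587/46919) = -36830*(-73587/46919) = 2710209210/46919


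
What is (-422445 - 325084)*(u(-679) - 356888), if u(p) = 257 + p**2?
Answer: -78049502890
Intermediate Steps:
(-422445 - 325084)*(u(-679) - 356888) = (-422445 - 325084)*((257 + (-679)**2) - 356888) = -747529*((257 + 461041) - 356888) = -747529*(461298 - 356888) = -747529*104410 = -78049502890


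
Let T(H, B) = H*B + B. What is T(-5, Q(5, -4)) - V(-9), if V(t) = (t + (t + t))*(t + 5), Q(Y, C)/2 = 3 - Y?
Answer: -92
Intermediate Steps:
Q(Y, C) = 6 - 2*Y (Q(Y, C) = 2*(3 - Y) = 6 - 2*Y)
V(t) = 3*t*(5 + t) (V(t) = (t + 2*t)*(5 + t) = (3*t)*(5 + t) = 3*t*(5 + t))
T(H, B) = B + B*H (T(H, B) = B*H + B = B + B*H)
T(-5, Q(5, -4)) - V(-9) = (6 - 2*5)*(1 - 5) - 3*(-9)*(5 - 9) = (6 - 10)*(-4) - 3*(-9)*(-4) = -4*(-4) - 1*108 = 16 - 108 = -92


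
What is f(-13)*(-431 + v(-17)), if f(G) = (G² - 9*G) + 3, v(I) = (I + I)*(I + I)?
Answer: 209525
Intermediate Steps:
v(I) = 4*I² (v(I) = (2*I)*(2*I) = 4*I²)
f(G) = 3 + G² - 9*G
f(-13)*(-431 + v(-17)) = (3 + (-13)² - 9*(-13))*(-431 + 4*(-17)²) = (3 + 169 + 117)*(-431 + 4*289) = 289*(-431 + 1156) = 289*725 = 209525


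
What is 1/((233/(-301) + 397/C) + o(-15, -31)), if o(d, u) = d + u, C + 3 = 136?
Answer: -5719/250430 ≈ -0.022837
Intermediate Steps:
C = 133 (C = -3 + 136 = 133)
1/((233/(-301) + 397/C) + o(-15, -31)) = 1/((233/(-301) + 397/133) + (-15 - 31)) = 1/((233*(-1/301) + 397*(1/133)) - 46) = 1/((-233/301 + 397/133) - 46) = 1/(12644/5719 - 46) = 1/(-250430/5719) = -5719/250430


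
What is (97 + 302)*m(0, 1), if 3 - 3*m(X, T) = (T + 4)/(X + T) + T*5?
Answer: -931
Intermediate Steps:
m(X, T) = 1 - 5*T/3 - (4 + T)/(3*(T + X)) (m(X, T) = 1 - ((T + 4)/(X + T) + T*5)/3 = 1 - ((4 + T)/(T + X) + 5*T)/3 = 1 - (5*T + (4 + T)/(T + X))/3 = 1 + (-5*T/3 - (4 + T)/(3*(T + X))) = 1 - 5*T/3 - (4 + T)/(3*(T + X)))
(97 + 302)*m(0, 1) = (97 + 302)*((-4 - 5*1**2 + 2*1 + 3*0 - 5*1*0)/(3*(1 + 0))) = 399*((1/3)*(-4 - 5*1 + 2 + 0 + 0)/1) = 399*((1/3)*1*(-4 - 5 + 2 + 0 + 0)) = 399*((1/3)*1*(-7)) = 399*(-7/3) = -931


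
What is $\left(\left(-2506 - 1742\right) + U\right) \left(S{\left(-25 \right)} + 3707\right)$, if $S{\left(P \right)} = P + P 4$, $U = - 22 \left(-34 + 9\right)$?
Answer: $-13246236$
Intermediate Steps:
$U = 550$ ($U = \left(-22\right) \left(-25\right) = 550$)
$S{\left(P \right)} = 5 P$ ($S{\left(P \right)} = P + 4 P = 5 P$)
$\left(\left(-2506 - 1742\right) + U\right) \left(S{\left(-25 \right)} + 3707\right) = \left(\left(-2506 - 1742\right) + 550\right) \left(5 \left(-25\right) + 3707\right) = \left(-4248 + 550\right) \left(-125 + 3707\right) = \left(-3698\right) 3582 = -13246236$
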